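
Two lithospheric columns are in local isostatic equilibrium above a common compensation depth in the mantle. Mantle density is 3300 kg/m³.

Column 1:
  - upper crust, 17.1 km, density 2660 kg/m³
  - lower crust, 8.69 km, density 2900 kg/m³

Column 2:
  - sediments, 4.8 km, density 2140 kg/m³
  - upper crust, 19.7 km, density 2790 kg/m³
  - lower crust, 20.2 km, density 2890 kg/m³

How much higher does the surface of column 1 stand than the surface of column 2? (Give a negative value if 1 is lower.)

−2.87 km

For any compensation level in the mantle, the mantle terms cancel and isostasy reduces to e = (Σt_1 − Σt_2) − (Σ(ρt)_1 − Σ(ρt)_2) / ρ_m.
Σt_1 = 25.79 km; Σt_2 = 44.7 km; Σ(ρt)_1 = 70687; Σ(ρt)_2 = 123613 (in km·kg/m³).
e = (25.79 − 44.7) − (70687 − 123613) / 3300 = −2.87 km.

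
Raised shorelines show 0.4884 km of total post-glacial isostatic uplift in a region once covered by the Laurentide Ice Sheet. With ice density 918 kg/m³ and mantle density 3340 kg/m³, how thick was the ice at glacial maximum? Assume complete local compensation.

u = t ρ_ice/ρ_m → t = u ρ_m/ρ_ice = 0.4884 km × 3340/918 = 1.78 km.

1.78 km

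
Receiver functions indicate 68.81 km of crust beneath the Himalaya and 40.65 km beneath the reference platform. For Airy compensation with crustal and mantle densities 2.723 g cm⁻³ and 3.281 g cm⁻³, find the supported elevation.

Excess crust Δ = 68.81 km − 40.65 km = 28.16 km, split between elevation h and root r with h + r = Δ.
Airy balance ρ_c h = (ρ_m − ρ_c) r gives r = h ρ_c/(ρ_m − ρ_c), so h (1 + ρ_c/(ρ_m − ρ_c)) = Δ, i.e. h = Δ (ρ_m − ρ_c)/ρ_m.
h = 28.16 km × 0.558/3.281 = 4.79 km.

4.79 km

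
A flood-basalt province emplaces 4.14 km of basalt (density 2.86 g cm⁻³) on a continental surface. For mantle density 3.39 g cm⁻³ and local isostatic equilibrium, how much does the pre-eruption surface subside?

3.49 km

Subaerial loading: s = t ρ_load / ρ_m.
s = 4.14 km × 2.86/3.39 = 3.49 km.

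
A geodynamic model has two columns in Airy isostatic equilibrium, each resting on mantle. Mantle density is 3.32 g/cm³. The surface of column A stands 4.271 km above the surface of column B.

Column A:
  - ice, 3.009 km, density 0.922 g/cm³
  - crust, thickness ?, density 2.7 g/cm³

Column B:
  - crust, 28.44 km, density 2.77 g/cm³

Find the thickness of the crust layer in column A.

36.5 km

Take the compensation level at the base of the deeper column (depth z_c below the surface of column A) and equate Σ ρ_i t_i down to z_c; mantle fills any gap and the z_c terms cancel.
Column A: 3.009×0.922 + x×2.7 + (z_c − 3.009 − x)×3.32
Column B: 4.271×0 + 28.44×2.77 + (z_c − 4.271 − 28.44)×3.32
The z_c×3.32 term appears on both sides and cancels. Collect the known terms of each column as K = Σ(ρt)_known − 3.32 × (depth of known layers): K_A = 2.774298 − 3.32×3.009 = −7.215582; K_B = 78.7788 − 3.32×(4.271 + 28.44) = −29.82172.
Balance: K_A − x×(3.32 − 2.7) = K_B, so x = (K_A − K_B)/(3.32 − 2.7) = 22.6061/0.62 = 36.5 km.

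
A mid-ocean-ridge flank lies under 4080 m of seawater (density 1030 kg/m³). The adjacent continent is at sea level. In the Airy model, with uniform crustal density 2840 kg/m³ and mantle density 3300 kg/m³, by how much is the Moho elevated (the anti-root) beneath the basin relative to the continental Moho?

16100 m

In Airy isostatic equilibrium: replacing crust with seawater at the top is compensated by replacing crust with mantle at the base: d (ρ_c − ρ_w) = a (ρ_m − ρ_c).
a = d (ρ_c − ρ_w)/(ρ_m − ρ_c) = 4080 m × 1810/460 = 16100 m.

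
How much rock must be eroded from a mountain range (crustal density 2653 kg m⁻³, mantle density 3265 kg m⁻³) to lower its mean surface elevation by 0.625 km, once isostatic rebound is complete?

Net drop Δ = e − u = e − e ρ_c/ρ_m = e (ρ_m − ρ_c)/ρ_m.
e = Δ ρ_m/(ρ_m − ρ_c) = 0.625 km × 3265/612 = 3.33 km.

3.33 km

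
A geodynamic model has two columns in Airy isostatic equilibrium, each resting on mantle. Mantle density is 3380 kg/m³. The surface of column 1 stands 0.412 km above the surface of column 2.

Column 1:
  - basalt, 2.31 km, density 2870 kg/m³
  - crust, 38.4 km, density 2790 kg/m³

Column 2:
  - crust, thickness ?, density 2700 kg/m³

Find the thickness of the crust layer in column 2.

33 km

Take the compensation level at the base of the deeper column (depth z_c below the surface of column 1) and equate Σ ρ_i t_i down to z_c; mantle fills any gap and the z_c terms cancel.
Column 1: 2.31×2870 + 38.4×2790 + (z_c − 40.71)×3380
Column 2: 0.412×0 + x×2700 + (z_c − 0.412 − 0 − x)×3380
The z_c×3380 term appears on both sides and cancels. Collect the known terms of each column as K = Σ(ρt)_known − 3380 × (depth of known layers): K_1 = 113765.7 − 3380×40.71 = −23834.1; K_2 = 0 − 3380×(0.412 + 0) = −1392.56.
Balance: K_1 = K_2 − x×(3380 − 2700), so x = (K_2 − K_1)/(3380 − 2700) = 22441.5/680 = 33 km.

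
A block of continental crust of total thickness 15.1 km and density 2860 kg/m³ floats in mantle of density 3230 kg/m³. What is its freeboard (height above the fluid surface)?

1.73 km

Floating equilibrium: submerged depth d = t ρ_obj/ρ_fluid = 15.1 km × 2860/3230 = 13.37 km.
Freeboard = t − d = 15.1 km − 13.37 km = 1.73 km.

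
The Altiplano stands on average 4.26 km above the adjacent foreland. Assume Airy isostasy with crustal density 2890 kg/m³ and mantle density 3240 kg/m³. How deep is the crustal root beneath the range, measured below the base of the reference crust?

In Airy isostatic equilibrium: the weight of the topography is balanced by the buoyancy of the root, ρ_c h = (ρ_m − ρ_c) r.
r = h · ρ_c / (ρ_m − ρ_c) = 4.26 km × 2890 / (3240 − 2890) = 35.2 km.

35.2 km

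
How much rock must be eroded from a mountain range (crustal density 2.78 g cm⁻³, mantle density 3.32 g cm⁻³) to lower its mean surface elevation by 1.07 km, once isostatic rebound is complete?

6.58 km

Net drop Δ = e − u = e − e ρ_c/ρ_m = e (ρ_m − ρ_c)/ρ_m.
e = Δ ρ_m/(ρ_m − ρ_c) = 1.07 km × 3.32/0.54 = 6.58 km.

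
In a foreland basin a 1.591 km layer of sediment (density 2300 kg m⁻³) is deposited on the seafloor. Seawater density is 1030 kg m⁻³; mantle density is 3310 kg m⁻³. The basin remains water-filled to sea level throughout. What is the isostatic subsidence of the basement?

0.886 km

Submarine loading: the sediment displaces seawater, and the subsidence is in turn flooded, so s (ρ_m − ρ_w) = t (ρ_sed − ρ_w).
s = 1.591 km × (2300 − 1030) / (3310 − 1030) = 0.886 km.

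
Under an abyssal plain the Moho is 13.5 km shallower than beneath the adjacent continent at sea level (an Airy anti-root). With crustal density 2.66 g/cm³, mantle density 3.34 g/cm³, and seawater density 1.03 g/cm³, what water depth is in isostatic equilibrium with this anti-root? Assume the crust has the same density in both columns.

5.63 km

Replacing a thickness d of crust by seawater at the top must be balanced by replacing crust with mantle at the base: d (ρ_c − ρ_w) = a (ρ_m − ρ_c).
d = a (ρ_m − ρ_c)/(ρ_c − ρ_w) = 13.5 km × 0.68/1.63 = 5.63 km.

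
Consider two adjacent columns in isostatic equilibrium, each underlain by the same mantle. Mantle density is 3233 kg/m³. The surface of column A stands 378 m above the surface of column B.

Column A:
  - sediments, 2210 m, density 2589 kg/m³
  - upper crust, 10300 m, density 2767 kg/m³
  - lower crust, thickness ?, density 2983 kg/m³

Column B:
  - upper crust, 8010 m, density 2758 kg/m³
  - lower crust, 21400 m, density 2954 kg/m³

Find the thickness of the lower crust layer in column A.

19100 m

Take the compensation level at the base of the deeper column (depth z_c below the surface of column A) and equate Σ ρ_i t_i down to z_c; mantle fills any gap and the z_c terms cancel.
Column A: 2210×2589 + 10300×2767 + x×2983 + (z_c − 12510 − x)×3233
Column B: 378×0 + 8010×2758 + 21400×2954 + (z_c − 378 − 29410)×3233
The z_c×3233 term appears on both sides and cancels. Collect the known terms of each column as K = Σ(ρt)_known − 3233 × (depth of known layers): K_A = 34221790 − 3233×12510 = −6223040; K_B = 85307180 − 3233×(378 + 29410) = −10997424.
Balance: K_A − x×(3233 − 2983) = K_B, so x = (K_A − K_B)/(3233 − 2983) = 4774380/250 = 19100 m.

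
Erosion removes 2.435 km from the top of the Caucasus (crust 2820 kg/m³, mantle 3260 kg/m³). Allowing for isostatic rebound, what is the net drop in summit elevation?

0.329 km

Rebound u = e ρ_c/ρ_m = 2.435 km × 2820/3260 = 2.106 km.
Net surface drop = e − u = 2.435 km − 2.106 km = e (ρ_m − ρ_c)/ρ_m = 0.329 km.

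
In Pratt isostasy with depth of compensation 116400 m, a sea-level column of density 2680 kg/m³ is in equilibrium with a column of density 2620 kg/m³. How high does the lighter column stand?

ρ_ref D = ρ (D + h) → h = D (ρ_ref − ρ)/ρ.
h = 116400 m × (2680 − 2620)/2620 = 2670 m.

2670 m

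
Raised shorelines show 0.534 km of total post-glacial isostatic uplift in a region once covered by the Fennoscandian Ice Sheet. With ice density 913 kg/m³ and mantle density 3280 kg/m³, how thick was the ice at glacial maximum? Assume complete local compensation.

1.92 km

u = t ρ_ice/ρ_m → t = u ρ_m/ρ_ice = 0.534 km × 3280/913 = 1.92 km.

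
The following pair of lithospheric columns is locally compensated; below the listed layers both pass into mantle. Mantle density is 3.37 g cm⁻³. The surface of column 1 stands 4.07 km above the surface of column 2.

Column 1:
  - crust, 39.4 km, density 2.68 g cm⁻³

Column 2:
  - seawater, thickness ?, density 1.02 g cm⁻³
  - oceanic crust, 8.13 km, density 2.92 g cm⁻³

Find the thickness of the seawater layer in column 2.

4.18 km

Take the compensation level at the base of the deeper column (depth z_c below the surface of column 1) and equate Σ ρ_i t_i down to z_c; mantle fills any gap and the z_c terms cancel.
Column 1: 39.4×2.68 + (z_c − 39.4)×3.37
Column 2: 4.07×0 + x×1.02 + 8.13×2.92 + (z_c − 4.07 − 8.13 − x)×3.37
The z_c×3.37 term appears on both sides and cancels. Collect the known terms of each column as K = Σ(ρt)_known − 3.37 × (depth of known layers): K_1 = 105.592 − 3.37×39.4 = −27.186; K_2 = 23.7396 − 3.37×(4.07 + 8.13) = −17.3744.
Balance: K_1 = K_2 − x×(3.37 − 1.02), so x = (K_2 − K_1)/(3.37 − 1.02) = 9.8116/2.35 = 4.18 km.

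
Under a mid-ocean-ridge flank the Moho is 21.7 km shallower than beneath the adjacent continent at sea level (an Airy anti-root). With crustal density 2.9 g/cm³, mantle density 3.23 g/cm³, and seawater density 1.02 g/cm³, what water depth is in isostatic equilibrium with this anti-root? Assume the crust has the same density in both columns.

3.81 km

Replacing a thickness d of crust by seawater at the top must be balanced by replacing crust with mantle at the base: d (ρ_c − ρ_w) = a (ρ_m − ρ_c).
d = a (ρ_m − ρ_c)/(ρ_c − ρ_w) = 21.7 km × 0.33/1.88 = 3.81 km.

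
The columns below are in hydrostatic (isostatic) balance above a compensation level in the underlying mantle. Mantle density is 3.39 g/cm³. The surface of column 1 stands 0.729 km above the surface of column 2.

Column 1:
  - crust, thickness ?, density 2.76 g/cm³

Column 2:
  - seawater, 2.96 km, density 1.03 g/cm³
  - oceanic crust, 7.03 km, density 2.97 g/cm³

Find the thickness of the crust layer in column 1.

19.7 km

Take the compensation level at the base of the deeper column (depth z_c below the surface of column 1) and equate Σ ρ_i t_i down to z_c; mantle fills any gap and the z_c terms cancel.
Column 1: x×2.76 + (z_c − 0 − x)×3.39
Column 2: 0.729×0 + 2.96×1.03 + 7.03×2.97 + (z_c − 0.729 − 9.99)×3.39
The z_c×3.39 term appears on both sides and cancels. Collect the known terms of each column as K = Σ(ρt)_known − 3.39 × (depth of known layers): K_1 = 0 − 3.39×0 = 0; K_2 = 23.9279 − 3.39×(0.729 + 9.99) = −12.40951.
Balance: K_1 − x×(3.39 − 2.76) = K_2, so x = (K_1 − K_2)/(3.39 − 2.76) = 12.4095/0.63 = 19.7 km.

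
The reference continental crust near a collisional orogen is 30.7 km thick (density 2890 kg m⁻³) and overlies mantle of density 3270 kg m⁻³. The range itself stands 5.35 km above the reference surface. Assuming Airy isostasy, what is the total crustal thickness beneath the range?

Root depth r = h ρ_c / (ρ_m − ρ_c) = 5.35 km × 2890 / 380 = 40.69 km.
Total thickness = T + h + r = 30.7 km + 5.35 km + 40.69 km = 76.7 km.

76.7 km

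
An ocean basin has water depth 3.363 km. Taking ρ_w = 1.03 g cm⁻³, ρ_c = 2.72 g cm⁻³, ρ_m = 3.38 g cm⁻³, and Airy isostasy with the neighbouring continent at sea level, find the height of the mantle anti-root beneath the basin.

By Archimedes' principle applied to the lithosphere: replacing crust with seawater at the top is compensated by replacing crust with mantle at the base: d (ρ_c − ρ_w) = a (ρ_m − ρ_c).
a = d (ρ_c − ρ_w)/(ρ_m − ρ_c) = 3.363 km × 1.69/0.66 = 8.61 km.

8.61 km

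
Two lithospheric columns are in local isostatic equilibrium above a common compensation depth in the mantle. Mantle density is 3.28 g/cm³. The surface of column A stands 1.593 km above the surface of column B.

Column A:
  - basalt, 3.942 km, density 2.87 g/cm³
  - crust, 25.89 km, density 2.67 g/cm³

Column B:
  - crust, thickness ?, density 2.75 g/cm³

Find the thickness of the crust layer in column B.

23 km

Take the compensation level at the base of the deeper column (depth z_c below the surface of column A) and equate Σ ρ_i t_i down to z_c; mantle fills any gap and the z_c terms cancel.
Column A: 3.942×2.87 + 25.89×2.67 + (z_c − 29.832)×3.28
Column B: 1.593×0 + x×2.75 + (z_c − 1.593 − 0 − x)×3.28
The z_c×3.28 term appears on both sides and cancels. Collect the known terms of each column as K = Σ(ρt)_known − 3.28 × (depth of known layers): K_A = 80.43984 − 3.28×29.832 = −17.40912; K_B = 0 − 3.28×(1.593 + 0) = −5.22504.
Balance: K_A = K_B − x×(3.28 − 2.75), so x = (K_B − K_A)/(3.28 − 2.75) = 12.1841/0.53 = 23 km.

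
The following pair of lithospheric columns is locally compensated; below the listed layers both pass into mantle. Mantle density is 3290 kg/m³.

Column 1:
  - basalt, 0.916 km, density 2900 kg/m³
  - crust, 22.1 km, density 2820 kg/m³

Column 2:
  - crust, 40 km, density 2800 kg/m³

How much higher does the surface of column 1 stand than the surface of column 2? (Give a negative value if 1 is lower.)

−2.69 km

For any compensation level in the mantle, the mantle terms cancel and isostasy reduces to e = (Σt_1 − Σt_2) − (Σ(ρt)_1 − Σ(ρt)_2) / ρ_m.
Σt_1 = 23.016 km; Σt_2 = 40 km; Σ(ρt)_1 = 64978.4; Σ(ρt)_2 = 112000 (in km·kg/m³).
e = (23.016 − 40) − (64978.4 − 112000) / 3290 = −2.69 km.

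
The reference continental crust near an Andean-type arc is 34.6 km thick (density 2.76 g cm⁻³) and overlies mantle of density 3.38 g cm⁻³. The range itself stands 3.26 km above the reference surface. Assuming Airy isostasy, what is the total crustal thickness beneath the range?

52.4 km

Root depth r = h ρ_c / (ρ_m − ρ_c) = 3.26 km × 2.76 / 0.62 = 14.51 km.
Total thickness = T + h + r = 34.6 km + 3.26 km + 14.51 km = 52.4 km.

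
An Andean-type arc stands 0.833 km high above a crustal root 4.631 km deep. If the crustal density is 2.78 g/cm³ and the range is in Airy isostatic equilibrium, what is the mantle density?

Airy balance: ρ_c h = (ρ_m − ρ_c) r → ρ_m = ρ_c (1 + h/r).
ρ_m = 2.78 × (1 + 0.833 km/4.631 km) = 3.28 g/cm³.

3.28 g/cm³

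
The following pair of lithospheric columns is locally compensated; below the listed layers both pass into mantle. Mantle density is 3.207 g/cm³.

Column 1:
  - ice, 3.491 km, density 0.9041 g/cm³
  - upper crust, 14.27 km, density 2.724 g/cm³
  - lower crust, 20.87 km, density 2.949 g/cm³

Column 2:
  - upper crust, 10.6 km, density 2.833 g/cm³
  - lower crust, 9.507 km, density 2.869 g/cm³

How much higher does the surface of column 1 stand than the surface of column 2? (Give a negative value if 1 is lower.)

4.1 km

For any compensation level in the mantle, the mantle terms cancel and isostasy reduces to e = (Σt_1 − Σt_2) − (Σ(ρt)_1 − Σ(ρt)_2) / ρ_m.
Σt_1 = 38.631 km; Σt_2 = 20.107 km; Σ(ρt)_1 = 103.573323; Σ(ρt)_2 = 57.305383 (in km·g/cm³).
e = (38.631 − 20.107) − (103.573323 − 57.305383) / 3.207 = 4.1 km.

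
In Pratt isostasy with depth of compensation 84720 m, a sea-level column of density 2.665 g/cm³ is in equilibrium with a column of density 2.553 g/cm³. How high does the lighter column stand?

ρ_ref D = ρ (D + h) → h = D (ρ_ref − ρ)/ρ.
h = 84720 m × (2.665 − 2.553)/2.553 = 3720 m.

3720 m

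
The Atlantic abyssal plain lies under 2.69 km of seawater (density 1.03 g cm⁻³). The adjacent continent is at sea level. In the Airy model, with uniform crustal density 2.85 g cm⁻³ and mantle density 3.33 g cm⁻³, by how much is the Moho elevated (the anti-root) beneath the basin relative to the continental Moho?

In Airy isostatic equilibrium: replacing crust with seawater at the top is compensated by replacing crust with mantle at the base: d (ρ_c − ρ_w) = a (ρ_m − ρ_c).
a = d (ρ_c − ρ_w)/(ρ_m − ρ_c) = 2.69 km × 1.82/0.48 = 10.2 km.

10.2 km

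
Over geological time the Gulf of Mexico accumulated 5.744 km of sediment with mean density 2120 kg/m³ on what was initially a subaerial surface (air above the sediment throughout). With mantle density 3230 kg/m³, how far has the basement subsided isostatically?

Subaerial load: s = t ρ_sed / ρ_m = 5.744 km × 2120/3230 = 3.77 km.

3.77 km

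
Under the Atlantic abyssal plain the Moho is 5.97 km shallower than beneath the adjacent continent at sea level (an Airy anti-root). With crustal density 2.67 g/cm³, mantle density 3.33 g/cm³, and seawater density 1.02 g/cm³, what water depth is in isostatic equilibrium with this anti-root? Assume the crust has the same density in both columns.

Replacing a thickness d of crust by seawater at the top must be balanced by replacing crust with mantle at the base: d (ρ_c − ρ_w) = a (ρ_m − ρ_c).
d = a (ρ_m − ρ_c)/(ρ_c − ρ_w) = 5.97 km × 0.66/1.65 = 2.39 km.

2.39 km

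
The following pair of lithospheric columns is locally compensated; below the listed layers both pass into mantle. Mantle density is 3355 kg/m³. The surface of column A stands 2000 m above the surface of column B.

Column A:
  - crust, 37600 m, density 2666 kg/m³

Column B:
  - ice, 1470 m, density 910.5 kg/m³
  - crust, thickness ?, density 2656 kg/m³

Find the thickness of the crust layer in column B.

22300 m

Take the compensation level at the base of the deeper column (depth z_c below the surface of column A) and equate Σ ρ_i t_i down to z_c; mantle fills any gap and the z_c terms cancel.
Column A: 37600×2666 + (z_c − 37600)×3355
Column B: 2000×0 + 1470×910.5 + x×2656 + (z_c − 2000 − 1470 − x)×3355
The z_c×3355 term appears on both sides and cancels. Collect the known terms of each column as K = Σ(ρt)_known − 3355 × (depth of known layers): K_A = 100241600 − 3355×37600 = −25906400; K_B = 1338435 − 3355×(2000 + 1470) = −10303415.
Balance: K_A = K_B − x×(3355 − 2656), so x = (K_B − K_A)/(3355 − 2656) = 15603000/699 = 22300 m.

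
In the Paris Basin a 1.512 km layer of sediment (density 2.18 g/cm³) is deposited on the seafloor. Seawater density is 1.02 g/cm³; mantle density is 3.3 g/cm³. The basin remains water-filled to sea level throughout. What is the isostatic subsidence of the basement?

Submarine loading: the sediment displaces seawater, and the subsidence is in turn flooded, so s (ρ_m − ρ_w) = t (ρ_sed − ρ_w).
s = 1.512 km × (2.18 − 1.02) / (3.3 − 1.02) = 0.769 km.

0.769 km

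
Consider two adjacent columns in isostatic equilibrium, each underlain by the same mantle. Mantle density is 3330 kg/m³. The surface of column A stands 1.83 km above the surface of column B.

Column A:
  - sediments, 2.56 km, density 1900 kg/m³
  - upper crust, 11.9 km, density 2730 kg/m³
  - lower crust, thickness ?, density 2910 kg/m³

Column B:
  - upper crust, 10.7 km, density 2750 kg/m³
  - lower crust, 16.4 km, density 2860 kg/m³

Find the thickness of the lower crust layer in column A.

21.9 km

Take the compensation level at the base of the deeper column (depth z_c below the surface of column A) and equate Σ ρ_i t_i down to z_c; mantle fills any gap and the z_c terms cancel.
Column A: 2.56×1900 + 11.9×2730 + x×2910 + (z_c − 14.46 − x)×3330
Column B: 1.83×0 + 10.7×2750 + 16.4×2860 + (z_c − 1.83 − 27.1)×3330
The z_c×3330 term appears on both sides and cancels. Collect the known terms of each column as K = Σ(ρt)_known − 3330 × (depth of known layers): K_A = 37351 − 3330×14.46 = −10800.8; K_B = 76329 − 3330×(1.83 + 27.1) = −20007.9.
Balance: K_A − x×(3330 − 2910) = K_B, so x = (K_A − K_B)/(3330 − 2910) = 9207.1/420 = 21.9 km.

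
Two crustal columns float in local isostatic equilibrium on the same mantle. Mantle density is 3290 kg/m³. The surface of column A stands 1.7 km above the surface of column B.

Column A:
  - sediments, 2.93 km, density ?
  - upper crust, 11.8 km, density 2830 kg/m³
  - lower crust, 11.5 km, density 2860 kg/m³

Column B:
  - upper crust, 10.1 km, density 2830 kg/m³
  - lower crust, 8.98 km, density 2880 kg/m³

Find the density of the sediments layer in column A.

2080 kg/m³

Take the compensation level at the base of the deeper column (depth z_c below the surface of column A) and equate Σ ρ_i t_i down to z_c; mantle fills any gap and the z_c terms cancel.
Column A: 2.93×ρ + 11.8×2830 + 11.5×2860 + (z_c − 26.23)×3290
Column B: 1.7×0 + 10.1×2830 + 8.98×2880 + (z_c − 1.7 − 19.08)×3290
The z_c×3290 term appears on both sides and cancels. Collect the known terms of each column as K = Σ(ρt)_known − 3290 × (depth of known layers): K_A = 66284 − 3290×26.23 = −20012.7; K_B = 54445.4 − 3290×(1.7 + 19.08) = −13920.8.
Balance: K_A + 2.93×ρ = K_B, so ρ = (K_B − K_A)/2.93 = 6091.9/2.93 = 2080 kg/m³.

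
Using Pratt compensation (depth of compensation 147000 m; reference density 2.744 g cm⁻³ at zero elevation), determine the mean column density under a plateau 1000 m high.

2.73 g cm⁻³

Pratt balance: ρ_ref D = ρ (D + h).
ρ = ρ_ref D/(D + h) = 2.744 × 147000 m/(147000 m + 1000 m) = 2.73 g cm⁻³.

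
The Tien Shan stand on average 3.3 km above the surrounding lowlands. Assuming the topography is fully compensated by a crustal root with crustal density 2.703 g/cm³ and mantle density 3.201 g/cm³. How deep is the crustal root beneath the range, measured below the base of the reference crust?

By Archimedes' principle applied to the lithosphere: the weight of the topography is balanced by the buoyancy of the root, ρ_c h = (ρ_m − ρ_c) r.
r = h · ρ_c / (ρ_m − ρ_c) = 3.3 km × 2.703 / (3.201 − 2.703) = 17.9 km.

17.9 km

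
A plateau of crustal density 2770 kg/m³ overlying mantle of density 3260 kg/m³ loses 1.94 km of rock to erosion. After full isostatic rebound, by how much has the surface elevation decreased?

Rebound u = e ρ_c/ρ_m = 1.94 km × 2770/3260 = 1.648 km.
Net surface drop = e − u = 1.94 km − 1.648 km = e (ρ_m − ρ_c)/ρ_m = 0.292 km.

0.292 km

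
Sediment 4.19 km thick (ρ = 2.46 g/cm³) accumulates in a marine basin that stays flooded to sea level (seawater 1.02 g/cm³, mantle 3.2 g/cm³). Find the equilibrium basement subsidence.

Submarine loading: the sediment displaces seawater, and the subsidence is in turn flooded, so s (ρ_m − ρ_w) = t (ρ_sed − ρ_w).
s = 4.19 km × (2.46 − 1.02) / (3.2 − 1.02) = 2.77 km.

2.77 km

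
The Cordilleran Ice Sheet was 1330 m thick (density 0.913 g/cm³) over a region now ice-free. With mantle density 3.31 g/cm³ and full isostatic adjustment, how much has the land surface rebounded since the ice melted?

Removing the load lets mantle flow back in; uplift u satisfies ρ_ice t = ρ_m u.
u = t ρ_ice/ρ_m = 1330 m × 0.913/3.31 = 367 m.

367 m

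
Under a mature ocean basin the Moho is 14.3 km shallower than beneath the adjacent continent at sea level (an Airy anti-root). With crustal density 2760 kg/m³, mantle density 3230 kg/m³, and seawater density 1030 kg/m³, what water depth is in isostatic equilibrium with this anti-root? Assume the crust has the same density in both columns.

3.88 km

Replacing a thickness d of crust by seawater at the top must be balanced by replacing crust with mantle at the base: d (ρ_c − ρ_w) = a (ρ_m − ρ_c).
d = a (ρ_m − ρ_c)/(ρ_c − ρ_w) = 14.3 km × 470/1730 = 3.88 km.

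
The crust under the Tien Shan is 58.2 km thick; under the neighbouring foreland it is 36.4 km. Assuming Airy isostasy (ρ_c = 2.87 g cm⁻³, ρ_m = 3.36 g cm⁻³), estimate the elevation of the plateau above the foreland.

3.18 km

Excess crust Δ = 58.2 km − 36.4 km = 21.8 km, split between elevation h and root r with h + r = Δ.
Airy balance ρ_c h = (ρ_m − ρ_c) r gives r = h ρ_c/(ρ_m − ρ_c), so h (1 + ρ_c/(ρ_m − ρ_c)) = Δ, i.e. h = Δ (ρ_m − ρ_c)/ρ_m.
h = 21.8 km × 0.49/3.36 = 3.18 km.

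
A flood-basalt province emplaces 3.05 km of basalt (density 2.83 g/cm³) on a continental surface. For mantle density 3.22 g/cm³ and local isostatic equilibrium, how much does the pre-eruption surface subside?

Subaerial loading: s = t ρ_load / ρ_m.
s = 3.05 km × 2.83/3.22 = 2.68 km.

2.68 km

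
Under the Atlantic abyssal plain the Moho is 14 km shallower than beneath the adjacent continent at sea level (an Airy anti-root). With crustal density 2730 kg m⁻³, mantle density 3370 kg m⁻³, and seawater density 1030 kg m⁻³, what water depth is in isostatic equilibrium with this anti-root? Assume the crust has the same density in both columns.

5.27 km

Replacing a thickness d of crust by seawater at the top must be balanced by replacing crust with mantle at the base: d (ρ_c − ρ_w) = a (ρ_m − ρ_c).
d = a (ρ_m − ρ_c)/(ρ_c − ρ_w) = 14 km × 640/1700 = 5.27 km.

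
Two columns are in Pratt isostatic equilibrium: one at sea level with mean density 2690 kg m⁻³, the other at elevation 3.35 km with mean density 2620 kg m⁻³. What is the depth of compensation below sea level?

125 km

ρ_ref D = ρ (D + h) → D (ρ_ref − ρ) = ρ h.
D = ρ h/(ρ_ref − ρ) = 2620 × 3.35 km/(2690 − 2620) = 125 km.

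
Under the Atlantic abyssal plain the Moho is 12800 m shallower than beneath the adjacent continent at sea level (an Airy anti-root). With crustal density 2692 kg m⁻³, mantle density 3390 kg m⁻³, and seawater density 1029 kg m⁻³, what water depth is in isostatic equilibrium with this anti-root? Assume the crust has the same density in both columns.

Replacing a thickness d of crust by seawater at the top must be balanced by replacing crust with mantle at the base: d (ρ_c − ρ_w) = a (ρ_m − ρ_c).
d = a (ρ_m − ρ_c)/(ρ_c − ρ_w) = 12800 m × 698/1663 = 5370 m.

5370 m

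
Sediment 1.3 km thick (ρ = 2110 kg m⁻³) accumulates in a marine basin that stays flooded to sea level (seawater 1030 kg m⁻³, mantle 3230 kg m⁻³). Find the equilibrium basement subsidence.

0.638 km

Submarine loading: the sediment displaces seawater, and the subsidence is in turn flooded, so s (ρ_m − ρ_w) = t (ρ_sed − ρ_w).
s = 1.3 km × (2110 − 1030) / (3230 − 1030) = 0.638 km.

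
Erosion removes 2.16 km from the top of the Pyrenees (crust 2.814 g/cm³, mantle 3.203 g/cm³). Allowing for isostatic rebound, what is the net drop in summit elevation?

0.262 km

Rebound u = e ρ_c/ρ_m = 2.16 km × 2.814/3.203 = 1.898 km.
Net surface drop = e − u = 2.16 km − 1.898 km = e (ρ_m − ρ_c)/ρ_m = 0.262 km.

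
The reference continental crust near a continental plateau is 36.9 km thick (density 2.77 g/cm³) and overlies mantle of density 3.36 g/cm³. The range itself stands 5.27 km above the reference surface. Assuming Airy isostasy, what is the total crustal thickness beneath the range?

Root depth r = h ρ_c / (ρ_m − ρ_c) = 5.27 km × 2.77 / 0.59 = 24.74 km.
Total thickness = T + h + r = 36.9 km + 5.27 km + 24.74 km = 66.9 km.

66.9 km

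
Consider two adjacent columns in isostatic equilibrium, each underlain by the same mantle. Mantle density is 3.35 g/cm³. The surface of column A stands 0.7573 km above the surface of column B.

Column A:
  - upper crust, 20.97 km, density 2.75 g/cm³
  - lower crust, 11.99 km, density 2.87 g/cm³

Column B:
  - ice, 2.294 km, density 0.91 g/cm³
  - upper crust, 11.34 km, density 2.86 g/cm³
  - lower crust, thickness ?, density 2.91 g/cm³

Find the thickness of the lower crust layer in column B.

Take the compensation level at the base of the deeper column (depth z_c below the surface of column A) and equate Σ ρ_i t_i down to z_c; mantle fills any gap and the z_c terms cancel.
Column A: 20.97×2.75 + 11.99×2.87 + (z_c − 32.96)×3.35
Column B: 0.7573×0 + 2.294×0.91 + 11.34×2.86 + x×2.91 + (z_c − 0.7573 − 13.634 − x)×3.35
The z_c×3.35 term appears on both sides and cancels. Collect the known terms of each column as K = Σ(ρt)_known − 3.35 × (depth of known layers): K_A = 92.0788 − 3.35×32.96 = −18.3372; K_B = 34.51994 − 3.35×(0.7573 + 13.634) = −13.690915.
Balance: K_A = K_B − x×(3.35 − 2.91), so x = (K_B − K_A)/(3.35 − 2.91) = 4.64628/0.44 = 10.6 km.

10.6 km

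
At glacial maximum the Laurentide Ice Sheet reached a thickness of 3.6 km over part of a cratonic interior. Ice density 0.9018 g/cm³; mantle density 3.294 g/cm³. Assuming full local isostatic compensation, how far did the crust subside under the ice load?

0.986 km

Isostatic balance requires: the ice load ρ_ice t is balanced by mantle displaced below, ρ_m s.
s = t ρ_ice / ρ_m = 3.6 km × 0.9018/3.294 = 0.986 km.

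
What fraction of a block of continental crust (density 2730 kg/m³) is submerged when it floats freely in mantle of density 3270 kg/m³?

83.5%

Submerged fraction = ρ_obj/ρ_fluid = 2730/3270 = 83.5%.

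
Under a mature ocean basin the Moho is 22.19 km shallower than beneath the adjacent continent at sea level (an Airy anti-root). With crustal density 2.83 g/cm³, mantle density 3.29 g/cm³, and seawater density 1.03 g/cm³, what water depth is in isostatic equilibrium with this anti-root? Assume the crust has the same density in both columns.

5.67 km

Replacing a thickness d of crust by seawater at the top must be balanced by replacing crust with mantle at the base: d (ρ_c − ρ_w) = a (ρ_m − ρ_c).
d = a (ρ_m − ρ_c)/(ρ_c − ρ_w) = 22.19 km × 0.46/1.8 = 5.67 km.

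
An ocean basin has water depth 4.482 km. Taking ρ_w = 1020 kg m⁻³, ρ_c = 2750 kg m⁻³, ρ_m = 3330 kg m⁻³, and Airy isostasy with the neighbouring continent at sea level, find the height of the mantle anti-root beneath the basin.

For local isostatic compensation: replacing crust with seawater at the top is compensated by replacing crust with mantle at the base: d (ρ_c − ρ_w) = a (ρ_m − ρ_c).
a = d (ρ_c − ρ_w)/(ρ_m − ρ_c) = 4.482 km × 1730/580 = 13.4 km.

13.4 km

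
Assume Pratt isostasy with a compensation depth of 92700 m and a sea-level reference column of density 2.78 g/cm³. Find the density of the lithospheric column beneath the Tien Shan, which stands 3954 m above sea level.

Pratt balance: ρ_ref D = ρ (D + h).
ρ = ρ_ref D/(D + h) = 2.78 × 92700 m/(92700 m + 3954 m) = 2.67 g/cm³.

2.67 g/cm³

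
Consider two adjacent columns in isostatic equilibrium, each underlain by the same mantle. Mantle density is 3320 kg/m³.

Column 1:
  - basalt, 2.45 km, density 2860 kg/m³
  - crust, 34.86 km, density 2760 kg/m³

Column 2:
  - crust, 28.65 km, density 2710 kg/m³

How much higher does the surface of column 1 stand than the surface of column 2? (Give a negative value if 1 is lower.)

For any compensation level in the mantle, the mantle terms cancel and isostasy reduces to e = (Σt_1 − Σt_2) − (Σ(ρt)_1 − Σ(ρt)_2) / ρ_m.
Σt_1 = 37.31 km; Σt_2 = 28.65 km; Σ(ρt)_1 = 103220.6; Σ(ρt)_2 = 77641.5 (in km·kg/m³).
e = (37.31 − 28.65) − (103220.6 − 77641.5) / 3320 = 0.955 km.

0.955 km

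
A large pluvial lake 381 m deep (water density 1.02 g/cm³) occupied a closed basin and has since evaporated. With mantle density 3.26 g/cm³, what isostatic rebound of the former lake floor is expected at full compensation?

119 m

u = d ρ_w/ρ_m = 381 m × 1.02/3.26 = 119 m.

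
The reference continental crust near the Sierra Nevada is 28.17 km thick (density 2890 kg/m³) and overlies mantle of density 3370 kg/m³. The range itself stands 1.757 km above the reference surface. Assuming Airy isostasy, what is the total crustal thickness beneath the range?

40.5 km

Root depth r = h ρ_c / (ρ_m − ρ_c) = 1.757 km × 2890 / 480 = 10.58 km.
Total thickness = T + h + r = 28.17 km + 1.757 km + 10.58 km = 40.5 km.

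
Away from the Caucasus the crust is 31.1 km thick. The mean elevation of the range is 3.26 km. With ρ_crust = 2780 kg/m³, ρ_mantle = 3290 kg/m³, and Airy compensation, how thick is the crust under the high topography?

Root depth r = h ρ_c / (ρ_m − ρ_c) = 3.26 km × 2780 / 510 = 17.77 km.
Total thickness = T + h + r = 31.1 km + 3.26 km + 17.77 km = 52.1 km.

52.1 km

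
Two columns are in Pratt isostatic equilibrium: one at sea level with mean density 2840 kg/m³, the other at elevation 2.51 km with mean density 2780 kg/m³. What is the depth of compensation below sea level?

116 km

ρ_ref D = ρ (D + h) → D (ρ_ref − ρ) = ρ h.
D = ρ h/(ρ_ref − ρ) = 2780 × 2.51 km/(2840 − 2780) = 116 km.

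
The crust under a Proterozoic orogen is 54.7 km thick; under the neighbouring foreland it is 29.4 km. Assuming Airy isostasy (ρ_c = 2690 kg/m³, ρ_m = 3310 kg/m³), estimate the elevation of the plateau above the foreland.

4.74 km

Excess crust Δ = 54.7 km − 29.4 km = 25.3 km, split between elevation h and root r with h + r = Δ.
Airy balance ρ_c h = (ρ_m − ρ_c) r gives r = h ρ_c/(ρ_m − ρ_c), so h (1 + ρ_c/(ρ_m − ρ_c)) = Δ, i.e. h = Δ (ρ_m − ρ_c)/ρ_m.
h = 25.3 km × 620/3310 = 4.74 km.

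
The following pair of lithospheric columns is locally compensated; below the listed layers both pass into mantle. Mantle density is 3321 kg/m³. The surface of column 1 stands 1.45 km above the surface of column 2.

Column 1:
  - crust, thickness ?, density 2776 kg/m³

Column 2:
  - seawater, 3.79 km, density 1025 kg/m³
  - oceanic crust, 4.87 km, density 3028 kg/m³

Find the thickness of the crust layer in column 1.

27.4 km

Take the compensation level at the base of the deeper column (depth z_c below the surface of column 1) and equate Σ ρ_i t_i down to z_c; mantle fills any gap and the z_c terms cancel.
Column 1: x×2776 + (z_c − 0 − x)×3321
Column 2: 1.45×0 + 3.79×1025 + 4.87×3028 + (z_c − 1.45 − 8.66)×3321
The z_c×3321 term appears on both sides and cancels. Collect the known terms of each column as K = Σ(ρt)_known − 3321 × (depth of known layers): K_1 = 0 − 3321×0 = 0; K_2 = 18631.11 − 3321×(1.45 + 8.66) = −14944.2.
Balance: K_1 − x×(3321 − 2776) = K_2, so x = (K_1 − K_2)/(3321 − 2776) = 14944.2/545 = 27.4 km.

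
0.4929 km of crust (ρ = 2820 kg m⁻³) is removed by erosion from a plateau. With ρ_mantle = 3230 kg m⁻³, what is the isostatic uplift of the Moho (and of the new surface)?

0.43 km

Unloading: uplift u = e ρ_c/ρ_m = 0.4929 km × 2820/3230 = 0.43 km.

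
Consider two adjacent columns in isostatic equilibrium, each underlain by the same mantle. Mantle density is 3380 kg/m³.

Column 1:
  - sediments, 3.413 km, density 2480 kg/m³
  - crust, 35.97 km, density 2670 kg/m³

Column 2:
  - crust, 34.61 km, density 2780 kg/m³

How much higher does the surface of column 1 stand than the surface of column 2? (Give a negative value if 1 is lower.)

2.32 km

For any compensation level in the mantle, the mantle terms cancel and isostasy reduces to e = (Σt_1 − Σt_2) − (Σ(ρt)_1 − Σ(ρt)_2) / ρ_m.
Σt_1 = 39.383 km; Σt_2 = 34.61 km; Σ(ρt)_1 = 104504.14; Σ(ρt)_2 = 96215.8 (in km·kg/m³).
e = (39.383 − 34.61) − (104504.14 − 96215.8) / 3380 = 2.32 km.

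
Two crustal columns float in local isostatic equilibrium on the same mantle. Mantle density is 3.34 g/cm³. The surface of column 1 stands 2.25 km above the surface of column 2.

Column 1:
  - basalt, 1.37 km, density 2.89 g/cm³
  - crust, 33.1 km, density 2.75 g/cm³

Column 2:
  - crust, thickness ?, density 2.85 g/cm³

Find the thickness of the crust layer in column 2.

Take the compensation level at the base of the deeper column (depth z_c below the surface of column 1) and equate Σ ρ_i t_i down to z_c; mantle fills any gap and the z_c terms cancel.
Column 1: 1.37×2.89 + 33.1×2.75 + (z_c − 34.47)×3.34
Column 2: 2.25×0 + x×2.85 + (z_c − 2.25 − 0 − x)×3.34
The z_c×3.34 term appears on both sides and cancels. Collect the known terms of each column as K = Σ(ρt)_known − 3.34 × (depth of known layers): K_1 = 94.9843 − 3.34×34.47 = −20.1455; K_2 = 0 − 3.34×(2.25 + 0) = −7.515.
Balance: K_1 = K_2 − x×(3.34 − 2.85), so x = (K_2 − K_1)/(3.34 − 2.85) = 12.6305/0.49 = 25.8 km.

25.8 km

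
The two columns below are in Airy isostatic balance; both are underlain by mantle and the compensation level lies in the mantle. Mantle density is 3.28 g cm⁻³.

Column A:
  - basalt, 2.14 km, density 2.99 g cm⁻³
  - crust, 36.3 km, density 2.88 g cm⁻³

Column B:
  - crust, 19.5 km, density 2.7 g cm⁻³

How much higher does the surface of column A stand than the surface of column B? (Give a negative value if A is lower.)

For any compensation level in the mantle, the mantle terms cancel and isostasy reduces to e = (Σt_A − Σt_B) − (Σ(ρt)_A − Σ(ρt)_B) / ρ_m.
Σt_A = 38.44 km; Σt_B = 19.5 km; Σ(ρt)_A = 110.9426; Σ(ρt)_B = 52.65 (in km·g cm⁻³).
e = (38.44 − 19.5) − (110.9426 − 52.65) / 3.28 = 1.17 km.

1.17 km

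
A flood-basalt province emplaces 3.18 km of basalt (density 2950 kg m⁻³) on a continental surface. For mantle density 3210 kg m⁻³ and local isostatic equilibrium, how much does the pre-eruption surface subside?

Subaerial loading: s = t ρ_load / ρ_m.
s = 3.18 km × 2950/3210 = 2.92 km.

2.92 km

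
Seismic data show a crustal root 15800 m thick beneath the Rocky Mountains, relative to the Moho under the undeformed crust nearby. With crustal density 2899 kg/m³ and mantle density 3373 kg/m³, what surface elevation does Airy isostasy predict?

By Archimedes' principle applied to the lithosphere: ρ_c h = (ρ_m − ρ_c) r.
h = r (ρ_m − ρ_c) / ρ_c = 15800 m × (3373 − 2899) / 2899 = 2580 m.

2580 m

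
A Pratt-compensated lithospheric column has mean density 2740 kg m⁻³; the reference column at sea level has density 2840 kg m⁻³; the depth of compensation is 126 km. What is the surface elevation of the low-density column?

ρ_ref D = ρ (D + h) → h = D (ρ_ref − ρ)/ρ.
h = 126 km × (2840 − 2740)/2740 = 4.6 km.

4.6 km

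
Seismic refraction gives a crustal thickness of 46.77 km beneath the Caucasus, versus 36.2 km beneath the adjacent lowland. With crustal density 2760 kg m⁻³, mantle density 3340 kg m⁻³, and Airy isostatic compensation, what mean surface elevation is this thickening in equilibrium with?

Excess crust Δ = 46.77 km − 36.2 km = 10.57 km, split between elevation h and root r with h + r = Δ.
Airy balance ρ_c h = (ρ_m − ρ_c) r gives r = h ρ_c/(ρ_m − ρ_c), so h (1 + ρ_c/(ρ_m − ρ_c)) = Δ, i.e. h = Δ (ρ_m − ρ_c)/ρ_m.
h = 10.57 km × 580/3340 = 1.84 km.

1.84 km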